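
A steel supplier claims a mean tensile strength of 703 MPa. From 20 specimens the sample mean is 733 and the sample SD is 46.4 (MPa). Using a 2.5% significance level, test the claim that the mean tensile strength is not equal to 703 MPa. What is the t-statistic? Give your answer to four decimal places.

H0: μ = 703; H1: μ ≠ 703 (one-sample t-test, two-sided).
t = (x̄ − μ₀)/(s/√n) = (733 − 703)/(46.4/√20) = 2.8915
df = n − 1 = 19
Two-sided p-value ≈ 0.0094
Since p ≈ 0.0094 < α = 0.025, reject H0; the data support H1.

2.8915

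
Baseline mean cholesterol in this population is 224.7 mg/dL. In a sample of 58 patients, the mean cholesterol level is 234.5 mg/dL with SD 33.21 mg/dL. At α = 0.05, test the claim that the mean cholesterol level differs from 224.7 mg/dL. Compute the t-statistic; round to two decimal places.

H0: μ = 224.7; H1: μ ≠ 224.7 (one-sample t-test, two-sided).
t = (x̄ − μ₀)/(s/√n) = (234.5 − 224.7)/(33.21/√58) = 2.25
df = n − 1 = 57
Two-sided p-value ≈ 0.0285
Since p ≈ 0.0285 < α = 0.05, reject H0; the data support H1.

2.25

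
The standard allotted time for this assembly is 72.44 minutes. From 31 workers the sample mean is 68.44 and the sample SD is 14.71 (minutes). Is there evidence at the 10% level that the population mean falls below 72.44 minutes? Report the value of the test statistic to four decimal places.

-1.5140

H0: μ = 72.44; H1: μ < 72.44 (one-sample t-test, left-tailed).
t = (x̄ − μ₀)/(s/√n) = (68.44 − 72.44)/(14.71/√31) = -1.5140
df = n − 1 = 30
p-value = P(T ≤ -1.5140) ≈ 0.0702
Since p ≈ 0.0702 < α = 0.1, reject H0; the evidence is statistically significant.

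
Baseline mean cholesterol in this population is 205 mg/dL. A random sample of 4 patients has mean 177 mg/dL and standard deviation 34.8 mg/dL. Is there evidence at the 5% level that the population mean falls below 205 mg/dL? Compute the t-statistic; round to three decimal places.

-1.609

H0: μ = 205; H1: μ < 205 (one-sample t-test, left-tailed).
t = (x̄ − μ₀)/(s/√n) = (177 − 205)/(34.8/√4) = -1.609
df = n − 1 = 3
p-value = P(T ≤ -1.609) ≈ 0.103
Since p ≈ 0.103 > α = 0.05, fail to reject H0; the evidence is not statistically significant.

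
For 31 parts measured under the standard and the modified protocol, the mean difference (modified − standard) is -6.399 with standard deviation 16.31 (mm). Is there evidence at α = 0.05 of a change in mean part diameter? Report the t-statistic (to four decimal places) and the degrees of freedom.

H0: μ_d = 0; H1: μ_d ≠ 0 (paired t-test on the differences, two-sided).
t = d̄/(s_d/√n) = -6.399/(16.31/√31) = -2.1844
df = n − 1 = 30
Two-sided p-value ≈ 0.0369
Since p ≈ 0.0369 < α = 0.05, reject H0; the data support H1.

t = -2.1844, df = 30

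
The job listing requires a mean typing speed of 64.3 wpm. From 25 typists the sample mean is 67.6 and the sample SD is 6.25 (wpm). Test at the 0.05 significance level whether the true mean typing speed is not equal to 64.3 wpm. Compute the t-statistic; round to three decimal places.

H0: μ = 64.3; H1: μ ≠ 64.3 (one-sample t-test, two-sided).
t = (x̄ − μ₀)/(s/√n) = (67.6 − 64.3)/(6.25/√25) = 2.640
df = n − 1 = 24
Two-sided p-value ≈ 0.014
Since p ≈ 0.014 < α = 0.05, reject H0; the evidence is statistically significant.

2.640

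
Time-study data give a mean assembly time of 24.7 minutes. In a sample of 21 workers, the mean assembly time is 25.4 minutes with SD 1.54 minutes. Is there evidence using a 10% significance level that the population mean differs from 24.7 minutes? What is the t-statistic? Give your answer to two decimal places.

2.08

H0: μ = 24.7; H1: μ ≠ 24.7 (one-sample t-test, two-sided).
t = (x̄ − μ₀)/(s/√n) = (25.4 − 24.7)/(1.54/√21) = 2.08
df = n − 1 = 20
Two-sided p-value ≈ 0.050
Since p ≈ 0.050 < α = 0.1, reject H0; the evidence is statistically significant.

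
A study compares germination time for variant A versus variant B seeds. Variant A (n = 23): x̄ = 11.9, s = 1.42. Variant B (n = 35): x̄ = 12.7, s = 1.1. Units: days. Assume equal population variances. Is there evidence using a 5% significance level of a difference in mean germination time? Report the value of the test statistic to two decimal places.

-2.41

Let group 1 = variant A, group 2 = variant B. H0: μ_1 = μ_2; H1: μ_1 ≠ μ_2 (two-sample pooled-variance t-test, two-sided).
s_p² = [(23−1)·1.42² + (35−1)·1.1²]/(23+35−2) = 1.5268
t = (11.9 − 12.7)/√[1.5268·(1/23 + 1/35)] = -2.41
df = n₁ + n₂ − 2 = 56
Two-sided p-value ≈ 0.019
Since p ≈ 0.019 < α = 0.05, reject H0; the evidence is statistically significant.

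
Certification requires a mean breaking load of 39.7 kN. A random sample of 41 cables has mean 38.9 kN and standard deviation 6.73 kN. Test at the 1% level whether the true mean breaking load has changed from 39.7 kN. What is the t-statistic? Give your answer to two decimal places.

H0: μ = 39.7; H1: μ ≠ 39.7 (one-sample t-test, two-sided).
t = (x̄ − μ₀)/(s/√n) = (38.9 − 39.7)/(6.73/√41) = -0.76
df = n − 1 = 40
Two-sided p-value ≈ 0.451
Since p ≈ 0.451 > α = 0.01, fail to reject H0; the data do not provide sufficient evidence against H0.

-0.76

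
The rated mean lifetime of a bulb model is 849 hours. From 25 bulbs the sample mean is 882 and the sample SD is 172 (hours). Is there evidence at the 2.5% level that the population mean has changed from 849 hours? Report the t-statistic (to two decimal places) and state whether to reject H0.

t = 0.96; fail to reject H0

H0: μ = 849; H1: μ ≠ 849 (one-sample t-test, two-sided).
t = (x̄ − μ₀)/(s/√n) = (882 − 849)/(172/√25) = 0.96
df = n − 1 = 24
Two-sided p-value ≈ 0.3470
Since p ≈ 0.3470 > α = 0.025, fail to reject H0; the evidence is not statistically significant.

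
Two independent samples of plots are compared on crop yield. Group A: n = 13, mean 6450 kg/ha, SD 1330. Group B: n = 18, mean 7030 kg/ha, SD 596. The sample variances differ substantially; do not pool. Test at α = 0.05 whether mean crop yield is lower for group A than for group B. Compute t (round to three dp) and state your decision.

t = -1.469; fail to reject H0

Let group 1 = group A, group 2 = group B. H0: μ_1 = μ_2; H1: μ_1 < μ_2 (Welch's two-sample t-test, left-tailed).
t = (x̄_1 − x̄_2)/√(s_1²/n_1 + s_2²/n_2) = (6450 − 7030)/√(1330²/13 + 596²/18) = -1.469
Welch–Satterthwaite df ≈ 15.50
p-value = P(T ≤ -1.469) ≈ 0.0809
Since p ≈ 0.0809 > α = 0.05, fail to reject H0; the data do not provide sufficient evidence against H0.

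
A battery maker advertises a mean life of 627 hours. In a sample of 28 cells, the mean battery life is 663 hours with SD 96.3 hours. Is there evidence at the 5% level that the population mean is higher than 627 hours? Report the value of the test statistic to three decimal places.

1.978

H0: μ = 627; H1: μ > 627 (one-sample t-test, right-tailed).
t = (x̄ − μ₀)/(s/√n) = (663 − 627)/(96.3/√28) = 1.978
df = n − 1 = 27
p-value = P(T ≥ 1.978) ≈ 0.0291
Since p ≈ 0.0291 < α = 0.05, reject H0; the data support H1.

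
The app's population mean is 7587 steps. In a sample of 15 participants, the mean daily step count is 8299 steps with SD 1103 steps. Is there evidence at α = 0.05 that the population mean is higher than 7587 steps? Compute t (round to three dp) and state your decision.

H0: μ = 7587; H1: μ > 7587 (one-sample t-test, right-tailed).
t = (x̄ − μ₀)/(s/√n) = (8299 − 7587)/(1103/√15) = 2.500
df = n − 1 = 14
p-value = P(T ≥ 2.500) ≈ 0.0127
Since p ≈ 0.0127 < α = 0.05, reject H0; the evidence is statistically significant.

t = 2.500; reject H0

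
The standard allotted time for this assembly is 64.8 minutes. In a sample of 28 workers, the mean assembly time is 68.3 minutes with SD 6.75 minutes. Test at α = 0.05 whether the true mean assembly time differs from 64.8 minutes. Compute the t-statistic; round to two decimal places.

2.74

H0: μ = 64.8; H1: μ ≠ 64.8 (one-sample t-test, two-sided).
t = (x̄ − μ₀)/(s/√n) = (68.3 − 64.8)/(6.75/√28) = 2.74
df = n − 1 = 27
Two-sided p-value ≈ 0.0107
Since p ≈ 0.0107 < α = 0.05, reject H0; the data support H1.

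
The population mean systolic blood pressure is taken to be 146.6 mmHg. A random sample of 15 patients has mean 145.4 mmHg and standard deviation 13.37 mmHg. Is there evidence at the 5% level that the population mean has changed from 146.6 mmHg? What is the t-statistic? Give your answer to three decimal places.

H0: μ = 146.6; H1: μ ≠ 146.6 (one-sample t-test, two-sided).
t = (x̄ − μ₀)/(s/√n) = (145.4 − 146.6)/(13.37/√15) = -0.348
df = n − 1 = 14
Two-sided p-value ≈ 0.733
Since p ≈ 0.733 > α = 0.05, fail to reject H0; the evidence is not statistically significant.

-0.348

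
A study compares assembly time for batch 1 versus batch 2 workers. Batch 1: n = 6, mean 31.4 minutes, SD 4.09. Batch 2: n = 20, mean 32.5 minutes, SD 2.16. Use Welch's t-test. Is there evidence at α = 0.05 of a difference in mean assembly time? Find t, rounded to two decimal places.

Let group 1 = batch 1, group 2 = batch 2. H0: μ_1 = μ_2; H1: μ_1 ≠ μ_2 (Welch's two-sample t-test, two-sided).
t = (x̄_1 − x̄_2)/√(s_1²/n_1 + s_2²/n_2) = (31.4 − 32.5)/√(4.09²/6 + 2.16²/20) = -0.63
Welch–Satterthwaite df ≈ 5.86
Two-sided p-value ≈ 0.551
Since p ≈ 0.551 > α = 0.05, fail to reject H0; the data do not provide sufficient evidence against H0.

-0.63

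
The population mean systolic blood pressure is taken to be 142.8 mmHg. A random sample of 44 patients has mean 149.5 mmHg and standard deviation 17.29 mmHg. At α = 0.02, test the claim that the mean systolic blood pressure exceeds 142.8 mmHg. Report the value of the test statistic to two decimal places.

2.57

H0: μ = 142.8; H1: μ > 142.8 (one-sample t-test, right-tailed).
t = (x̄ − μ₀)/(s/√n) = (149.5 − 142.8)/(17.29/√44) = 2.57
df = n − 1 = 43
p-value = P(T ≥ 2.57) ≈ 0.0069
Since p ≈ 0.0069 < α = 0.02, reject H0; the evidence is statistically significant.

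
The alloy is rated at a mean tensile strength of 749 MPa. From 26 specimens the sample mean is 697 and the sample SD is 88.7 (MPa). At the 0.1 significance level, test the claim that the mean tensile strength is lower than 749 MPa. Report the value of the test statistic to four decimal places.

-2.9893

H0: μ = 749; H1: μ < 749 (one-sample t-test, left-tailed).
t = (x̄ − μ₀)/(s/√n) = (697 − 749)/(88.7/√26) = -2.9893
df = n − 1 = 25
p-value = P(T ≤ -2.9893) ≈ 0.003
Since p ≈ 0.003 < α = 0.1, reject H0; the evidence is statistically significant.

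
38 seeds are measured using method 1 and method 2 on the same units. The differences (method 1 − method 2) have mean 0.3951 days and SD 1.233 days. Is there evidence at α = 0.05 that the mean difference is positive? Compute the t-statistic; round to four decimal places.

H0: μ_d = 0; H1: μ_d > 0 (paired t-test on the differences, right-tailed).
t = d̄/(s_d/√n) = 0.3951/(1.233/√38) = 1.9753
df = n − 1 = 37
p-value = P(T ≥ 1.9753) ≈ 0.028
Since p ≈ 0.028 < α = 0.05, reject H0; the data support H1.

1.9753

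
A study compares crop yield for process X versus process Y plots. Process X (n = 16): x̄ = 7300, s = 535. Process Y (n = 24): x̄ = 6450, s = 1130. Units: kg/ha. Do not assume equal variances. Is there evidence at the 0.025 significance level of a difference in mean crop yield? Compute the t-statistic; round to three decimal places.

Let group 1 = process X, group 2 = process Y. H0: μ_1 = μ_2; H1: μ_1 ≠ μ_2 (Welch's two-sample t-test, two-sided).
t = (x̄_1 − x̄_2)/√(s_1²/n_1 + s_2²/n_2) = (7300 − 6450)/√(535²/16 + 1130²/24) = 3.188
Welch–Satterthwaite df ≈ 35.00
Two-sided p-value ≈ 0.003
Since p ≈ 0.003 < α = 0.025, reject H0; the data support H1.

3.188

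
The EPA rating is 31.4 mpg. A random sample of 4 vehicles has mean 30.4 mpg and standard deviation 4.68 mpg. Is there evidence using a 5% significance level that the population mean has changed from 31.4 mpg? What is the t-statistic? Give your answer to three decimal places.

-0.427

H0: μ = 31.4; H1: μ ≠ 31.4 (one-sample t-test, two-sided).
t = (x̄ − μ₀)/(s/√n) = (30.4 − 31.4)/(4.68/√4) = -0.427
df = n − 1 = 3
Two-sided p-value ≈ 0.698
Since p ≈ 0.698 > α = 0.05, fail to reject H0; the data do not provide sufficient evidence against H0.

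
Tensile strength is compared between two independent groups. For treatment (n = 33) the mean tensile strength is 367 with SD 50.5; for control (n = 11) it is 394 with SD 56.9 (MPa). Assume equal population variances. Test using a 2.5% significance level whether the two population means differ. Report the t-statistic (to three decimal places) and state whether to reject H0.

t = -1.489; fail to reject H0

Let group 1 = treatment, group 2 = control. H0: μ_1 = μ_2; H1: μ_1 ≠ μ_2 (two-sample pooled-variance t-test, two-sided).
s_p² = [(33−1)·50.5² + (11−1)·56.9²]/(33+11−2) = 2713.91
t = (367 − 394)/√[2713.91·(1/33 + 1/11)] = -1.489
df = n₁ + n₂ − 2 = 42
Two-sided p-value ≈ 0.144
Since p ≈ 0.144 > α = 0.025, fail to reject H0; the evidence is not statistically significant.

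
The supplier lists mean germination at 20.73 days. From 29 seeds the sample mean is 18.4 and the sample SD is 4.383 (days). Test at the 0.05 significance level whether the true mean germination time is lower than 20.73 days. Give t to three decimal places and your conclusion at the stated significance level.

H0: μ = 20.73; H1: μ < 20.73 (one-sample t-test, left-tailed).
t = (x̄ − μ₀)/(s/√n) = (18.4 − 20.73)/(4.383/√29) = -2.863
df = n − 1 = 28
p-value = P(T ≤ -2.863) ≈ 0.004
Since p ≈ 0.004 < α = 0.05, reject H0; the data support H1.

t = -2.863; reject H0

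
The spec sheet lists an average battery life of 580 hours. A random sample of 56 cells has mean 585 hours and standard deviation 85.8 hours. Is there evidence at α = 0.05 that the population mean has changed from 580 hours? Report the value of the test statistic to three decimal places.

H0: μ = 580; H1: μ ≠ 580 (one-sample t-test, two-sided).
t = (x̄ − μ₀)/(s/√n) = (585 − 580)/(85.8/√56) = 0.436
df = n − 1 = 55
Two-sided p-value ≈ 0.6645
Since p ≈ 0.6645 > α = 0.05, fail to reject H0; the evidence is not statistically significant.

0.436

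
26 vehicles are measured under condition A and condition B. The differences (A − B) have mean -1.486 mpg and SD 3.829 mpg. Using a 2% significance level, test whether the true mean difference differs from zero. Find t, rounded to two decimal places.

H0: μ_d = 0; H1: μ_d ≠ 0 (paired t-test on the differences, two-sided).
t = d̄/(s_d/√n) = -1.486/(3.829/√26) = -1.98
df = n − 1 = 25
Two-sided p-value ≈ 0.0589
Since p ≈ 0.0589 > α = 0.02, fail to reject H0; the evidence is not statistically significant.

-1.98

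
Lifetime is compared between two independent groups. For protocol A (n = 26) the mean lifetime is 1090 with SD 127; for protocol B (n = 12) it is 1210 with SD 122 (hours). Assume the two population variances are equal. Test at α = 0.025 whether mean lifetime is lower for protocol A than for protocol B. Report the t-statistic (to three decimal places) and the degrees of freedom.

Let group 1 = protocol A, group 2 = protocol B. H0: μ_1 = μ_2; H1: μ_1 < μ_2 (two-sample pooled-variance t-test, left-tailed).
s_p² = [(26−1)·127² + (12−1)·122²]/(26+12−2) = 15748.6
t = (1090 − 1210)/√[15748.6·(1/26 + 1/12)] = -2.740
df = n₁ + n₂ − 2 = 36
p-value = P(T ≤ -2.740) ≈ 0.005
Since p ≈ 0.005 < α = 0.025, reject H0; the data support H1.

t = -2.740, df = 36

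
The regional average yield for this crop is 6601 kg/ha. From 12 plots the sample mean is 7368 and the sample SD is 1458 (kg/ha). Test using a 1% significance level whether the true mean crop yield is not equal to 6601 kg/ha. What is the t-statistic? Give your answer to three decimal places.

H0: μ = 6601; H1: μ ≠ 6601 (one-sample t-test, two-sided).
t = (x̄ − μ₀)/(s/√n) = (7368 − 6601)/(1458/√12) = 1.822
df = n − 1 = 11
Two-sided p-value ≈ 0.0957
Since p ≈ 0.0957 > α = 0.01, fail to reject H0; the evidence is not statistically significant.

1.822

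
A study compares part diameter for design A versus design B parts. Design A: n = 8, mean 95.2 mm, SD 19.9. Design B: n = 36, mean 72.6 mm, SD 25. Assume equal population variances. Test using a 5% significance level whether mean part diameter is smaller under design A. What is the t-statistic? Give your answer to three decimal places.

Let group 1 = design A, group 2 = design B. H0: μ_1 = μ_2; H1: μ_1 < μ_2 (two-sample pooled-variance t-test, left-tailed).
s_p² = [(8−1)·19.9² + (36−1)·25²]/(8+36−2) = 586.835
t = (95.2 − 72.6)/√[586.835·(1/8 + 1/36)] = 2.387
df = n₁ + n₂ − 2 = 42
p-value = P(T ≤ 2.387) ≈ 0.989
Since p ≈ 0.989 > α = 0.05, fail to reject H0; the evidence is not statistically significant.

2.387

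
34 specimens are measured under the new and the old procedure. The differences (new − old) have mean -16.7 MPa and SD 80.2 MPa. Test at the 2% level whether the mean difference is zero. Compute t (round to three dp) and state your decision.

t = -1.214; fail to reject H0

H0: μ_d = 0; H1: μ_d ≠ 0 (paired t-test on the differences, two-sided).
t = d̄/(s_d/√n) = -16.7/(80.2/√34) = -1.214
df = n − 1 = 33
Two-sided p-value ≈ 0.2333
Since p ≈ 0.2333 > α = 0.02, fail to reject H0; the evidence is not statistically significant.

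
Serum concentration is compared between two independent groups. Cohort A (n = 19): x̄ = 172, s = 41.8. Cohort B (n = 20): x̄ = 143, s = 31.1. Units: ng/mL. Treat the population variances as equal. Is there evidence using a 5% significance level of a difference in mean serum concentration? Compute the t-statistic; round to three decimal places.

2.467

Let group 1 = cohort A, group 2 = cohort B. H0: μ_1 = μ_2; H1: μ_1 ≠ μ_2 (two-sample pooled-variance t-test, two-sided).
s_p² = [(19−1)·41.8² + (20−1)·31.1²]/(19+20−2) = 1346.68
t = (172 − 143)/√[1346.68·(1/19 + 1/20)] = 2.467
df = n₁ + n₂ − 2 = 37
Two-sided p-value ≈ 0.018
Since p ≈ 0.018 < α = 0.05, reject H0; the evidence is statistically significant.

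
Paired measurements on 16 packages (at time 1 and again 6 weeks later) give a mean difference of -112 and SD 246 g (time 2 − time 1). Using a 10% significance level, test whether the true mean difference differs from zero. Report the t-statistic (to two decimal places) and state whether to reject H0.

t = -1.82; reject H0

H0: μ_d = 0; H1: μ_d ≠ 0 (paired t-test on the differences, two-sided).
t = d̄/(s_d/√n) = -112/(246/√16) = -1.82
df = n − 1 = 15
Two-sided p-value ≈ 0.0886
Since p ≈ 0.0886 < α = 0.1, reject H0; the evidence is statistically significant.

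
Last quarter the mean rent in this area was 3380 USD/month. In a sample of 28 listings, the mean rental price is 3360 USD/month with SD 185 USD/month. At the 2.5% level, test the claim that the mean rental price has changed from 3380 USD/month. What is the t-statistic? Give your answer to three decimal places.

-0.572

H0: μ = 3380; H1: μ ≠ 3380 (one-sample t-test, two-sided).
t = (x̄ − μ₀)/(s/√n) = (3360 − 3380)/(185/√28) = -0.572
df = n − 1 = 27
Two-sided p-value ≈ 0.5720
Since p ≈ 0.5720 > α = 0.025, fail to reject H0; the data do not provide sufficient evidence against H0.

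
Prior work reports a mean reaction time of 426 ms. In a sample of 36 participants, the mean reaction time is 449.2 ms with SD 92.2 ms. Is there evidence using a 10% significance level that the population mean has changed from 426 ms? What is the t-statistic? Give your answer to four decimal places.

H0: μ = 426; H1: μ ≠ 426 (one-sample t-test, two-sided).
t = (x̄ − μ₀)/(s/√n) = (449.2 − 426)/(92.2/√36) = 1.5098
df = n − 1 = 35
Two-sided p-value ≈ 0.140
Since p ≈ 0.140 > α = 0.1, fail to reject H0; the data do not provide sufficient evidence against H0.

1.5098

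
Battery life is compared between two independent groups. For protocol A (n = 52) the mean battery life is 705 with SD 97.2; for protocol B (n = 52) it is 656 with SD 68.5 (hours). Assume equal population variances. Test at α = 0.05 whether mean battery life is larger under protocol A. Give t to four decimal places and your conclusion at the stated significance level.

Let group 1 = protocol A, group 2 = protocol B. H0: μ_1 = μ_2; H1: μ_1 > μ_2 (two-sample pooled-variance t-test, right-tailed).
s_p² = [(52−1)·97.2² + (52−1)·68.5²]/(52+52−2) = 7070.05
t = (705 − 656)/√[7070.05·(1/52 + 1/52)] = 2.9715
df = n₁ + n₂ − 2 = 102
p-value = P(T ≥ 2.9715) ≈ 0.002
Since p ≈ 0.002 < α = 0.05, reject H0; the evidence is statistically significant.

t = 2.9715; reject H0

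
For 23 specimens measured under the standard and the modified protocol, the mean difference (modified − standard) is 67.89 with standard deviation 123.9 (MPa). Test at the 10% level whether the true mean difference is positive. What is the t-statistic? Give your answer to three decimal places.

H0: μ_d = 0; H1: μ_d > 0 (paired t-test on the differences, right-tailed).
t = d̄/(s_d/√n) = 67.89/(123.9/√23) = 2.628
df = n − 1 = 22
p-value = P(T ≥ 2.628) ≈ 0.0077
Since p ≈ 0.0077 < α = 0.1, reject H0; the evidence is statistically significant.

2.628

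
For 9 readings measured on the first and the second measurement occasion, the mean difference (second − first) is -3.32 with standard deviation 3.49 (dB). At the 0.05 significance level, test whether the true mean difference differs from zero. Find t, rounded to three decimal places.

-2.854

H0: μ_d = 0; H1: μ_d ≠ 0 (paired t-test on the differences, two-sided).
t = d̄/(s_d/√n) = -3.32/(3.49/√9) = -2.854
df = n − 1 = 8
Two-sided p-value ≈ 0.021
Since p ≈ 0.021 < α = 0.05, reject H0; the evidence is statistically significant.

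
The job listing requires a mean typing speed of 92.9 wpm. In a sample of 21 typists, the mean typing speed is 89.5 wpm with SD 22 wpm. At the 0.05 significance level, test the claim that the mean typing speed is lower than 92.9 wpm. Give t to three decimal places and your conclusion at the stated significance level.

t = -0.708; fail to reject H0

H0: μ = 92.9; H1: μ < 92.9 (one-sample t-test, left-tailed).
t = (x̄ − μ₀)/(s/√n) = (89.5 − 92.9)/(22/√21) = -0.708
df = n − 1 = 20
p-value = P(T ≤ -0.708) ≈ 0.2435
Since p ≈ 0.2435 > α = 0.05, fail to reject H0; the evidence is not statistically significant.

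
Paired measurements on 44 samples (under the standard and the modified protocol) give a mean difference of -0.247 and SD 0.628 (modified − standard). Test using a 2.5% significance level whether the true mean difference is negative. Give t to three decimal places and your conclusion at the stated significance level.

t = -2.609; reject H0

H0: μ_d = 0; H1: μ_d < 0 (paired t-test on the differences, left-tailed).
t = d̄/(s_d/√n) = -0.247/(0.628/√44) = -2.609
df = n − 1 = 43
p-value = P(T ≤ -2.609) ≈ 0.006
Since p ≈ 0.006 < α = 0.025, reject H0; the data support H1.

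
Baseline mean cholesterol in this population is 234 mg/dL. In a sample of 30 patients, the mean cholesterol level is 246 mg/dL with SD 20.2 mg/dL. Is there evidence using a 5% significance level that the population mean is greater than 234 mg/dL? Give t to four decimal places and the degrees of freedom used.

t = 3.2538, df = 29

H0: μ = 234; H1: μ > 234 (one-sample t-test, right-tailed).
t = (x̄ − μ₀)/(s/√n) = (246 − 234)/(20.2/√30) = 3.2538
df = n − 1 = 29
p-value = P(T ≥ 3.2538) ≈ 0.0014
Since p ≈ 0.0014 < α = 0.05, reject H0; the evidence is statistically significant.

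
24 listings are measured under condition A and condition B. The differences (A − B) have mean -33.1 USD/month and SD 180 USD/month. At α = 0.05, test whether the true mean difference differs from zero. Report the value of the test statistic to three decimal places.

H0: μ_d = 0; H1: μ_d ≠ 0 (paired t-test on the differences, two-sided).
t = d̄/(s_d/√n) = -33.1/(180/√24) = -0.901
df = n − 1 = 23
Two-sided p-value ≈ 0.3770
Since p ≈ 0.3770 > α = 0.05, fail to reject H0; the data do not provide sufficient evidence against H0.

-0.901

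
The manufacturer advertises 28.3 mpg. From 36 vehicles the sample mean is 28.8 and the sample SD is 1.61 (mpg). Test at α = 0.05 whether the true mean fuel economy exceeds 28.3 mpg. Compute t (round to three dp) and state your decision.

t = 1.863; reject H0

H0: μ = 28.3; H1: μ > 28.3 (one-sample t-test, right-tailed).
t = (x̄ − μ₀)/(s/√n) = (28.8 − 28.3)/(1.61/√36) = 1.863
df = n − 1 = 35
p-value = P(T ≥ 1.863) ≈ 0.0354
Since p ≈ 0.0354 < α = 0.05, reject H0; the data support H1.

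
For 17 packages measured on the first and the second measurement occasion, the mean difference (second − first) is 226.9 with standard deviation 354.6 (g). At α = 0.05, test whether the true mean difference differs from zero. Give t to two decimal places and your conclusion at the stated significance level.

t = 2.64; reject H0

H0: μ_d = 0; H1: μ_d ≠ 0 (paired t-test on the differences, two-sided).
t = d̄/(s_d/√n) = 226.9/(354.6/√17) = 2.64
df = n − 1 = 16
Two-sided p-value ≈ 0.0179
Since p ≈ 0.0179 < α = 0.05, reject H0; the data support H1.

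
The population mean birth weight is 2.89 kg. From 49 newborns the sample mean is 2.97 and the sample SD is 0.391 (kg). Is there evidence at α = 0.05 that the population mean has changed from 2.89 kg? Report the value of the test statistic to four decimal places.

1.4322

H0: μ = 2.89; H1: μ ≠ 2.89 (one-sample t-test, two-sided).
t = (x̄ − μ₀)/(s/√n) = (2.97 − 2.89)/(0.391/√49) = 1.4322
df = n − 1 = 48
Two-sided p-value ≈ 0.1586
Since p ≈ 0.1586 > α = 0.05, fail to reject H0; the data do not provide sufficient evidence against H0.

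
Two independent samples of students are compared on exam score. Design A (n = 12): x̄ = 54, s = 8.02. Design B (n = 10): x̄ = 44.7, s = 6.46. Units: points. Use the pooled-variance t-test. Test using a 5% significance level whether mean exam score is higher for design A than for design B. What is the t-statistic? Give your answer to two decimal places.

2.95

Let group 1 = design A, group 2 = design B. H0: μ_1 = μ_2; H1: μ_1 > μ_2 (two-sample pooled-variance t-test, right-tailed).
s_p² = [(12−1)·8.02² + (10−1)·6.46²]/(12+10−2) = 54.1554
t = (54 − 44.7)/√[54.1554·(1/12 + 1/10)] = 2.95
df = n₁ + n₂ − 2 = 20
p-value = P(T ≥ 2.95) ≈ 0.0039
Since p ≈ 0.0039 < α = 0.05, reject H0; the evidence is statistically significant.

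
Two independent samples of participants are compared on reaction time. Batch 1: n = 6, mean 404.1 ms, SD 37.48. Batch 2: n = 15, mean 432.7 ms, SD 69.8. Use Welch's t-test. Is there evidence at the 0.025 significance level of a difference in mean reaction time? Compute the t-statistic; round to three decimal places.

Let group 1 = batch 1, group 2 = batch 2. H0: μ_1 = μ_2; H1: μ_1 ≠ μ_2 (Welch's two-sample t-test, two-sided).
t = (x̄_1 − x̄_2)/√(s_1²/n_1 + s_2²/n_2) = (404.1 − 432.7)/√(37.48²/6 + 69.8²/15) = -1.210
Welch–Satterthwaite df ≈ 16.89
Two-sided p-value ≈ 0.2430
Since p ≈ 0.2430 > α = 0.025, fail to reject H0; the evidence is not statistically significant.

-1.210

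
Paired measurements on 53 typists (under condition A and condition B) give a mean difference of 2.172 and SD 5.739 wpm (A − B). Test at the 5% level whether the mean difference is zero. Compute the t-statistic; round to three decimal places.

H0: μ_d = 0; H1: μ_d ≠ 0 (paired t-test on the differences, two-sided).
t = d̄/(s_d/√n) = 2.172/(5.739/√53) = 2.755
df = n − 1 = 52
Two-sided p-value ≈ 0.008
Since p ≈ 0.008 < α = 0.05, reject H0; the data support H1.

2.755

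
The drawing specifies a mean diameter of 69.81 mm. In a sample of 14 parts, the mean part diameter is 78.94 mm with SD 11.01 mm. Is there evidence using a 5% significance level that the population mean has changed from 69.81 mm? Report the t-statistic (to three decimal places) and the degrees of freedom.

H0: μ = 69.81; H1: μ ≠ 69.81 (one-sample t-test, two-sided).
t = (x̄ − μ₀)/(s/√n) = (78.94 − 69.81)/(11.01/√14) = 3.103
df = n − 1 = 13
Two-sided p-value ≈ 0.0084
Since p ≈ 0.0084 < α = 0.05, reject H0; the data support H1.

t = 3.103, df = 13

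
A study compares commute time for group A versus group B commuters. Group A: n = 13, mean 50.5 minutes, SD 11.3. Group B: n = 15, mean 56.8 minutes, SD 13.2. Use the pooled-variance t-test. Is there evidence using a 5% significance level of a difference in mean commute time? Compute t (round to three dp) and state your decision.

Let group 1 = group A, group 2 = group B. H0: μ_1 = μ_2; H1: μ_1 ≠ μ_2 (two-sample pooled-variance t-test, two-sided).
s_p² = [(13−1)·11.3² + (15−1)·13.2²]/(13+15−2) = 152.755
t = (50.5 − 56.8)/√[152.755·(1/13 + 1/15)] = -1.345
df = n₁ + n₂ − 2 = 26
Two-sided p-value ≈ 0.1902
Since p ≈ 0.1902 > α = 0.05, fail to reject H0; the data do not provide sufficient evidence against H0.

t = -1.345; fail to reject H0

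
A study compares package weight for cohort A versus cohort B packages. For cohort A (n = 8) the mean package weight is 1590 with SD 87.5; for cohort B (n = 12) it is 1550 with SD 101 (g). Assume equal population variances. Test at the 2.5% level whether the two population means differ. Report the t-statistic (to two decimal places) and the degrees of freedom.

t = 0.91, df = 18

Let group 1 = cohort A, group 2 = cohort B. H0: μ_1 = μ_2; H1: μ_1 ≠ μ_2 (two-sample pooled-variance t-test, two-sided).
s_p² = [(8−1)·87.5² + (12−1)·101²]/(8+12−2) = 9211.38
t = (1590 − 1550)/√[9211.38·(1/8 + 1/12)] = 0.91
df = n₁ + n₂ − 2 = 18
Two-sided p-value ≈ 0.373
Since p ≈ 0.373 > α = 0.025, fail to reject H0; the evidence is not statistically significant.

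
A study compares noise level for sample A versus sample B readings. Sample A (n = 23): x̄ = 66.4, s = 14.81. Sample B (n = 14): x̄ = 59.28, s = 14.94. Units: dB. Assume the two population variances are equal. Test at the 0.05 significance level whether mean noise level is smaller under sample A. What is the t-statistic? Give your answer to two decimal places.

Let group 1 = sample A, group 2 = sample B. H0: μ_1 = μ_2; H1: μ_1 < μ_2 (two-sample pooled-variance t-test, left-tailed).
s_p² = [(23−1)·14.81² + (14−1)·14.94²]/(23+14−2) = 220.773
t = (66.4 − 59.28)/√[220.773·(1/23 + 1/14)] = 1.41
df = n₁ + n₂ − 2 = 35
p-value = P(T ≤ 1.41) ≈ 0.917
Since p ≈ 0.917 > α = 0.05, fail to reject H0; the evidence is not statistically significant.

1.41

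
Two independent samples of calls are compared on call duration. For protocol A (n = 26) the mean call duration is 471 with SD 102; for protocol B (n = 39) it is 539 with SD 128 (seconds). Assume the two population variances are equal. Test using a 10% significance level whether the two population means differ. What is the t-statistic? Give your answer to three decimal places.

-2.269

Let group 1 = protocol A, group 2 = protocol B. H0: μ_1 = μ_2; H1: μ_1 ≠ μ_2 (two-sample pooled-variance t-test, two-sided).
s_p² = [(26−1)·102² + (39−1)·128²]/(26+39−2) = 14011
t = (471 − 539)/√[14011·(1/26 + 1/39)] = -2.269
df = n₁ + n₂ − 2 = 63
Two-sided p-value ≈ 0.027
Since p ≈ 0.027 < α = 0.1, reject H0; the evidence is statistically significant.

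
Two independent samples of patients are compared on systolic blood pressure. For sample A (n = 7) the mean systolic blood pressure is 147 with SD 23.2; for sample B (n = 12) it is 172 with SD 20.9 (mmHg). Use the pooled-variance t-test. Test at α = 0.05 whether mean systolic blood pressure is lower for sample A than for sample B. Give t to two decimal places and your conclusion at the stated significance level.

Let group 1 = sample A, group 2 = sample B. H0: μ_1 = μ_2; H1: μ_1 < μ_2 (two-sample pooled-variance t-test, left-tailed).
s_p² = [(7−1)·23.2² + (12−1)·20.9²]/(7+12−2) = 472.609
t = (147 − 172)/√[472.609·(1/7 + 1/12)] = -2.42
df = n₁ + n₂ − 2 = 17
p-value = P(T ≤ -2.42) ≈ 0.014
Since p ≈ 0.014 < α = 0.05, reject H0; the data support H1.

t = -2.42; reject H0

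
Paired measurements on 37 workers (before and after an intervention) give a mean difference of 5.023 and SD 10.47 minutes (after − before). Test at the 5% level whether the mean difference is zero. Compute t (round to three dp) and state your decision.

t = 2.918; reject H0

H0: μ_d = 0; H1: μ_d ≠ 0 (paired t-test on the differences, two-sided).
t = d̄/(s_d/√n) = 5.023/(10.47/√37) = 2.918
df = n − 1 = 36
Two-sided p-value ≈ 0.0060
Since p ≈ 0.0060 < α = 0.05, reject H0; the evidence is statistically significant.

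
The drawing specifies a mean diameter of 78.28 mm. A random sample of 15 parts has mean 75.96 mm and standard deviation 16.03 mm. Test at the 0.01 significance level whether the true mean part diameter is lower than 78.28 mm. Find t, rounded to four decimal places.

-0.5605

H0: μ = 78.28; H1: μ < 78.28 (one-sample t-test, left-tailed).
t = (x̄ − μ₀)/(s/√n) = (75.96 − 78.28)/(16.03/√15) = -0.5605
df = n − 1 = 14
p-value = P(T ≤ -0.5605) ≈ 0.292
Since p ≈ 0.292 > α = 0.01, fail to reject H0; the data do not provide sufficient evidence against H0.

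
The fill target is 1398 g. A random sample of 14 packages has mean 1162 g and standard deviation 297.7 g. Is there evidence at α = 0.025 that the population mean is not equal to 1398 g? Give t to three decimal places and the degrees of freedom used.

H0: μ = 1398; H1: μ ≠ 1398 (one-sample t-test, two-sided).
t = (x̄ − μ₀)/(s/√n) = (1162 − 1398)/(297.7/√14) = -2.966
df = n − 1 = 13
Two-sided p-value ≈ 0.011
Since p ≈ 0.011 < α = 0.025, reject H0; the evidence is statistically significant.

t = -2.966, df = 13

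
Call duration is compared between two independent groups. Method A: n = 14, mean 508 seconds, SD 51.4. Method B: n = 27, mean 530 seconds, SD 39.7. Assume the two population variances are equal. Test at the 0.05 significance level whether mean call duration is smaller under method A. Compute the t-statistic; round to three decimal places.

Let group 1 = method A, group 2 = method B. H0: μ_1 = μ_2; H1: μ_1 < μ_2 (two-sample pooled-variance t-test, left-tailed).
s_p² = [(14−1)·51.4² + (27−1)·39.7²]/(14+27−2) = 1931.38
t = (508 − 530)/√[1931.38·(1/14 + 1/27)] = -1.520
df = n₁ + n₂ − 2 = 39
p-value = P(T ≤ -1.520) ≈ 0.068
Since p ≈ 0.068 > α = 0.05, fail to reject H0; the data do not provide sufficient evidence against H0.

-1.520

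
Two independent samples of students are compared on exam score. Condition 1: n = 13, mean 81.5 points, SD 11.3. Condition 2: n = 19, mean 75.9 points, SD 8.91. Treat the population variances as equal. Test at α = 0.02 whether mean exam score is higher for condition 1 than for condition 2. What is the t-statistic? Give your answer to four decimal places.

Let group 1 = condition 1, group 2 = condition 2. H0: μ_1 = μ_2; H1: μ_1 > μ_2 (two-sample pooled-variance t-test, right-tailed).
s_p² = [(13−1)·11.3² + (19−1)·8.91²]/(13+19−2) = 98.7089
t = (81.5 − 75.9)/√[98.7089·(1/13 + 1/19)] = 1.5660
df = n₁ + n₂ − 2 = 30
p-value = P(T ≥ 1.5660) ≈ 0.064
Since p ≈ 0.064 > α = 0.02, fail to reject H0; the evidence is not statistically significant.

1.5660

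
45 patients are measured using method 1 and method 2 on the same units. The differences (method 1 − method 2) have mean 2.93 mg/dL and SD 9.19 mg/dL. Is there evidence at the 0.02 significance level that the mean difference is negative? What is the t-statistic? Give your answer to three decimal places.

H0: μ_d = 0; H1: μ_d < 0 (paired t-test on the differences, left-tailed).
t = d̄/(s_d/√n) = 2.93/(9.19/√45) = 2.139
df = n − 1 = 44
p-value = P(T ≤ 2.139) ≈ 0.9810
Since p ≈ 0.9810 > α = 0.02, fail to reject H0; the data do not provide sufficient evidence against H0.

2.139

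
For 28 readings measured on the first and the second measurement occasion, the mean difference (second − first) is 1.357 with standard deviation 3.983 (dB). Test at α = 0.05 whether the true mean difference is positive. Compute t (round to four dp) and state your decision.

t = 1.8028; reject H0

H0: μ_d = 0; H1: μ_d > 0 (paired t-test on the differences, right-tailed).
t = d̄/(s_d/√n) = 1.357/(3.983/√28) = 1.8028
df = n − 1 = 27
p-value = P(T ≥ 1.8028) ≈ 0.0413
Since p ≈ 0.0413 < α = 0.05, reject H0; the data support H1.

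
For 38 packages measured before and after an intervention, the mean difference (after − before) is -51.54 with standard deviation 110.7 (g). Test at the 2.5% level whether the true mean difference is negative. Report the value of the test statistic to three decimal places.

H0: μ_d = 0; H1: μ_d < 0 (paired t-test on the differences, left-tailed).
t = d̄/(s_d/√n) = -51.54/(110.7/√38) = -2.870
df = n − 1 = 37
p-value = P(T ≤ -2.870) ≈ 0.003
Since p ≈ 0.003 < α = 0.025, reject H0; the data support H1.

-2.870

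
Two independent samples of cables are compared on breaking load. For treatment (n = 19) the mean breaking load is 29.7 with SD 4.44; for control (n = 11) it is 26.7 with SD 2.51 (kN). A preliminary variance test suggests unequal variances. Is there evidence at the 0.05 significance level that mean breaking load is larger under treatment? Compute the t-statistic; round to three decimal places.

Let group 1 = treatment, group 2 = control. H0: μ_1 = μ_2; H1: μ_1 > μ_2 (Welch's two-sample t-test, right-tailed).
t = (x̄_1 − x̄_2)/√(s_1²/n_1 + s_2²/n_2) = (29.7 − 26.7)/√(4.44²/19 + 2.51²/11) = 2.364
Welch–Satterthwaite df ≈ 28.00
p-value = P(T ≥ 2.364) ≈ 0.013
Since p ≈ 0.013 < α = 0.05, reject H0; the data support H1.

2.364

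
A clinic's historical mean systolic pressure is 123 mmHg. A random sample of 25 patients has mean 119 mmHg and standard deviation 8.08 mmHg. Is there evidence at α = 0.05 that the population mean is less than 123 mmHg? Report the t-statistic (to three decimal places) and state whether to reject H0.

H0: μ = 123; H1: μ < 123 (one-sample t-test, left-tailed).
t = (x̄ − μ₀)/(s/√n) = (119 − 123)/(8.08/√25) = -2.475
df = n − 1 = 24
p-value = P(T ≤ -2.475) ≈ 0.0104
Since p ≈ 0.0104 < α = 0.05, reject H0; the data support H1.

t = -2.475; reject H0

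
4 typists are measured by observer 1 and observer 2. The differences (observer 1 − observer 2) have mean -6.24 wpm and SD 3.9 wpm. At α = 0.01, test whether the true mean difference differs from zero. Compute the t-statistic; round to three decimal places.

-3.200

H0: μ_d = 0; H1: μ_d ≠ 0 (paired t-test on the differences, two-sided).
t = d̄/(s_d/√n) = -6.24/(3.9/√4) = -3.200
df = n − 1 = 3
Two-sided p-value ≈ 0.049
Since p ≈ 0.049 > α = 0.01, fail to reject H0; the data do not provide sufficient evidence against H0.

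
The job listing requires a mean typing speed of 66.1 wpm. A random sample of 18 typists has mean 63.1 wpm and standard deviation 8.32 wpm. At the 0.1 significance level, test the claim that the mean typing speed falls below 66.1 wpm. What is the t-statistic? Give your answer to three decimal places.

-1.530

H0: μ = 66.1; H1: μ < 66.1 (one-sample t-test, left-tailed).
t = (x̄ − μ₀)/(s/√n) = (63.1 − 66.1)/(8.32/√18) = -1.530
df = n − 1 = 17
p-value = P(T ≤ -1.530) ≈ 0.0722
Since p ≈ 0.0722 < α = 0.1, reject H0; the evidence is statistically significant.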